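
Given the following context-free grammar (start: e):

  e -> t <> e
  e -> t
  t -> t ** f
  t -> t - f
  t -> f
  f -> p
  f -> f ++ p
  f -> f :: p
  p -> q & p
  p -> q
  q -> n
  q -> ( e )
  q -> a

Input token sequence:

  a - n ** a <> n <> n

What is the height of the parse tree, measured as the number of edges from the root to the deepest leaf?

7

[e [t [t [t [f [p [q a]]]] - [f [p [q n]]]] ** [f [p [q a]]]] <> [e [t [f [p [q n]]]] <> [e [t [f [p [q n]]]]]]]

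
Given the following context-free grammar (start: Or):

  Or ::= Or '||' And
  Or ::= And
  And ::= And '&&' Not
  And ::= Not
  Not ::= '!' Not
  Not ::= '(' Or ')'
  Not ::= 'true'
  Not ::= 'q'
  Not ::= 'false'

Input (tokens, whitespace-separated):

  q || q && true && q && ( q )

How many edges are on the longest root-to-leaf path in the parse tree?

[Or [Or [And [Not q]]] || [And [And [And [And [Not q]] && [Not true]] && [Not q]] && [Not ( [Or [And [Not q]]] )]]]

6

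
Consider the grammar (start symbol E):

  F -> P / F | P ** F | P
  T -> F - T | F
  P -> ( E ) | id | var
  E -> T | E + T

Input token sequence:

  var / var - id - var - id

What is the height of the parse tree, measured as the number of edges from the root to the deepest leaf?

[E [T [F [P var] / [F [P var]]] - [T [F [P id]] - [T [F [P var]] - [T [F [P id]]]]]]]

7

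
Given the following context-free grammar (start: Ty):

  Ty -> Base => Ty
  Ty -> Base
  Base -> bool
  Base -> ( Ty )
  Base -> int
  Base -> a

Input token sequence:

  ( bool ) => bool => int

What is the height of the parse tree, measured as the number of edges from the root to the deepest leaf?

4

[Ty [Base ( [Ty [Base bool]] )] => [Ty [Base bool] => [Ty [Base int]]]]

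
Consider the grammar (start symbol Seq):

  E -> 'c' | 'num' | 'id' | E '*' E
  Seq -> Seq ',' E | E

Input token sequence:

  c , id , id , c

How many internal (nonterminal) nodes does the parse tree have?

[Seq [Seq [Seq [Seq [E c]] , [E id]] , [E id]] , [E c]]

8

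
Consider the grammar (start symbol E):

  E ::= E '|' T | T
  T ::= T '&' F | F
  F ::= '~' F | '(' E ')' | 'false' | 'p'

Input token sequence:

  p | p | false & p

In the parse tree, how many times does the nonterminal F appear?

[E [E [E [T [F p]]] | [T [F p]]] | [T [T [F false]] & [F p]]]

4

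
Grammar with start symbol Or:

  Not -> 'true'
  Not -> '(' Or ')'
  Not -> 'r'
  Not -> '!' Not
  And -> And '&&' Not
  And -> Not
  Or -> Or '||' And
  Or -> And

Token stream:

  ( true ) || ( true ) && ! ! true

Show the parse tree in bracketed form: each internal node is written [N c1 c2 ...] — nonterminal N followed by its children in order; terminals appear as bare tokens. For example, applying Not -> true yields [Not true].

Or
Or || And
And || And
Not || And
( Or ) || And
( And ) || And
( Not ) || And
( true ) || And
( true ) || And && Not
( true ) || Not && Not
( true ) || ( Or ) && Not
( true ) || ( And ) && Not
( true ) || ( Not ) && Not
( true ) || ( true ) && Not
( true ) || ( true ) && ! Not
( true ) || ( true ) && ! ! Not
( true ) || ( true ) && ! ! true

[Or [Or [And [Not ( [Or [And [Not true]]] )]]] || [And [And [Not ( [Or [And [Not true]]] )]] && [Not ! [Not ! [Not true]]]]]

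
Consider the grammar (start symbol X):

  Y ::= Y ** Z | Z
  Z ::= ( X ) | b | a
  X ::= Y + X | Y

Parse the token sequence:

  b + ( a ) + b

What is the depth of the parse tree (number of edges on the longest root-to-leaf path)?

[X [Y [Z b]] + [X [Y [Z ( [X [Y [Z a]]] )]] + [X [Y [Z b]]]]]

7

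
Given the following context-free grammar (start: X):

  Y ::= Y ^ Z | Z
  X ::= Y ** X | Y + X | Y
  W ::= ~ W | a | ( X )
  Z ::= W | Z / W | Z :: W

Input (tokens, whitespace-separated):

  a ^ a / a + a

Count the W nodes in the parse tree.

4

[X [Y [Y [Z [W a]]] ^ [Z [Z [W a]] / [W a]]] + [X [Y [Z [W a]]]]]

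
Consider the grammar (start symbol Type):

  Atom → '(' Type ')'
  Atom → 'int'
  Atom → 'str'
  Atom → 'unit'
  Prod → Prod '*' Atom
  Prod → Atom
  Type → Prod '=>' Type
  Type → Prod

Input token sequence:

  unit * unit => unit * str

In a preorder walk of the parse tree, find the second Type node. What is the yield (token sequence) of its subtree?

unit * str

[Type [Prod [Prod [Atom unit]] * [Atom unit]] => [Type [Prod [Prod [Atom unit]] * [Atom str]]]]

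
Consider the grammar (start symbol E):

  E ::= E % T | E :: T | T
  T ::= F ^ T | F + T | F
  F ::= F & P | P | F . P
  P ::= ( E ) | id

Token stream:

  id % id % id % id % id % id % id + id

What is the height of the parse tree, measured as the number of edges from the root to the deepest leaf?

10

[E [E [E [E [E [E [E [T [F [P id]]]] % [T [F [P id]]]] % [T [F [P id]]]] % [T [F [P id]]]] % [T [F [P id]]]] % [T [F [P id]]]] % [T [F [P id]] + [T [F [P id]]]]]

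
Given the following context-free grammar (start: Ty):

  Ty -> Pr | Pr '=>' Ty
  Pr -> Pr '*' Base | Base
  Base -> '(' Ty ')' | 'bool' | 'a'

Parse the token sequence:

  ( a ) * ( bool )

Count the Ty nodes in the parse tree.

[Ty [Pr [Pr [Base ( [Ty [Pr [Base a]]] )]] * [Base ( [Ty [Pr [Base bool]]] )]]]

3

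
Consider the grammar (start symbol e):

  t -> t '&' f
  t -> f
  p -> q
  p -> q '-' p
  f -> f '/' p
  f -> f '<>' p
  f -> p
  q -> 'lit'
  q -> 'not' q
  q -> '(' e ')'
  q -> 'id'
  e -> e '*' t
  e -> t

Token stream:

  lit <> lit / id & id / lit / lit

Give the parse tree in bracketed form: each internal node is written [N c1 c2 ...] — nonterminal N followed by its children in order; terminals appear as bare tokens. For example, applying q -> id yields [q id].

[e [t [t [f [f [f [p [q lit]]] <> [p [q lit]]] / [p [q id]]]] & [f [f [f [p [q id]]] / [p [q lit]]] / [p [q lit]]]]]

e
t
t & f
f & f
f / p & f
f <> p / p & f
p <> p / p & f
q <> p / p & f
lit <> p / p & f
lit <> q / p & f
lit <> lit / p & f
lit <> lit / q & f
lit <> lit / id & f
lit <> lit / id & f / p
lit <> lit / id & f / p / p
lit <> lit / id & p / p / p
lit <> lit / id & q / p / p
lit <> lit / id & id / p / p
lit <> lit / id & id / q / p
lit <> lit / id & id / lit / p
lit <> lit / id & id / lit / q
lit <> lit / id & id / lit / lit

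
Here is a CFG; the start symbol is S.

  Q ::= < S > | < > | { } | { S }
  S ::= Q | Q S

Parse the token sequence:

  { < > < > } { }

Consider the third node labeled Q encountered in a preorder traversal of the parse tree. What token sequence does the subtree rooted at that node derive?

[S [Q { [S [Q < >] [S [Q < >]]] }] [S [Q { }]]]

< >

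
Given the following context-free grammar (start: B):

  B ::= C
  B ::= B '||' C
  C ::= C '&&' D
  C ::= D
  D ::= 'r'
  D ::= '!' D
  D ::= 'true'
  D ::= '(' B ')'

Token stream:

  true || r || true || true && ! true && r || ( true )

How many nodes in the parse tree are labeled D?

9

[B [B [B [B [B [C [D true]]] || [C [D r]]] || [C [D true]]] || [C [C [C [D true]] && [D ! [D true]]] && [D r]]] || [C [D ( [B [C [D true]]] )]]]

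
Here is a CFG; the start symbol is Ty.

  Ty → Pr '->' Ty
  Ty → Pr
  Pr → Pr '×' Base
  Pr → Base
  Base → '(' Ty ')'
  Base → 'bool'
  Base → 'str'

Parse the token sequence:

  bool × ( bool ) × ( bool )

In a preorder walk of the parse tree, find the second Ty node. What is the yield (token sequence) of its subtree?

[Ty [Pr [Pr [Pr [Base bool]] × [Base ( [Ty [Pr [Base bool]]] )]] × [Base ( [Ty [Pr [Base bool]]] )]]]

bool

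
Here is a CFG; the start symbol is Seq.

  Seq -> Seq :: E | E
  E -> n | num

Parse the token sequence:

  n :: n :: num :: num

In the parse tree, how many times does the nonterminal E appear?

[Seq [Seq [Seq [Seq [E n]] :: [E n]] :: [E num]] :: [E num]]

4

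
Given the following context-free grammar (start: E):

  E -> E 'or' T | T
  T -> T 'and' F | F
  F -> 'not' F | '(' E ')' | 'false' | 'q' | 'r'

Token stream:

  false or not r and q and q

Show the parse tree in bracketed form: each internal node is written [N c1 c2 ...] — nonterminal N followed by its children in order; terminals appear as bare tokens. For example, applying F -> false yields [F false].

E
E or T
T or T
F or T
false or T
false or T and F
false or T and F and F
false or F and F and F
false or not F and F and F
false or not r and F and F
false or not r and q and F
false or not r and q and q

[E [E [T [F false]]] or [T [T [T [F not [F r]]] and [F q]] and [F q]]]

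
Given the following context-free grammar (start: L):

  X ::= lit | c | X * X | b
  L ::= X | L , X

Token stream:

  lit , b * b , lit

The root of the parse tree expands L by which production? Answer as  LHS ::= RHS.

L ::= L , X

[L [L [L [X lit]] , [X [X b] * [X b]]] , [X lit]]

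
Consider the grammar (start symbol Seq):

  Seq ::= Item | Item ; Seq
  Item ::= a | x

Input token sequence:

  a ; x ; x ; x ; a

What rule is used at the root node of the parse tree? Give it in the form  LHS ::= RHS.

[Seq [Item a] ; [Seq [Item x] ; [Seq [Item x] ; [Seq [Item x] ; [Seq [Item a]]]]]]

Seq ::= Item ; Seq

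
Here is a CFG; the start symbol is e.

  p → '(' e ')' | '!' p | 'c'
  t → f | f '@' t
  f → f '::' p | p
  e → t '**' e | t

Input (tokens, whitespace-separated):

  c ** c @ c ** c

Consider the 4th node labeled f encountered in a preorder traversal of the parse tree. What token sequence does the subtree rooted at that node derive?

[e [t [f [p c]]] ** [e [t [f [p c]] @ [t [f [p c]]]] ** [e [t [f [p c]]]]]]

c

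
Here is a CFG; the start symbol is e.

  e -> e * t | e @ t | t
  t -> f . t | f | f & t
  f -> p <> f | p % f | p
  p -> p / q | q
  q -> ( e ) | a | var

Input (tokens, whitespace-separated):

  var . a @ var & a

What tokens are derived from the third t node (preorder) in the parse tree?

var & a

[e [e [t [f [p [q var]]] . [t [f [p [q a]]]]]] @ [t [f [p [q var]]] & [t [f [p [q a]]]]]]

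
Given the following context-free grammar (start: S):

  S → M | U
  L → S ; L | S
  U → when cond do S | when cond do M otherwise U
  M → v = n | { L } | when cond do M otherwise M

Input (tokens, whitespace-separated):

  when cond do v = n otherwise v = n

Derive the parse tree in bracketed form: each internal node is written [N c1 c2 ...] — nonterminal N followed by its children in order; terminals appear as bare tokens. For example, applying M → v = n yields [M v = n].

[S [M when cond do [M v = n] otherwise [M v = n]]]

S
M
when cond do M otherwise M
when cond do v = n otherwise M
when cond do v = n otherwise v = n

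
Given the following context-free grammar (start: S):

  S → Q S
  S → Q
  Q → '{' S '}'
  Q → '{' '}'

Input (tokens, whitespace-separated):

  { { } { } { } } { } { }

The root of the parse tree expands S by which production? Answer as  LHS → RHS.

[S [Q { [S [Q { }] [S [Q { }] [S [Q { }]]]] }] [S [Q { }] [S [Q { }]]]]

S → Q S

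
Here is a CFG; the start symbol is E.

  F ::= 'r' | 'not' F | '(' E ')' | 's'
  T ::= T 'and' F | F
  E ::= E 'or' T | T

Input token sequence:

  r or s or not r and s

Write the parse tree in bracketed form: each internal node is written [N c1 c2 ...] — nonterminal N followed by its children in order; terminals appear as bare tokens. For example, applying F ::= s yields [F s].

[E [E [E [T [F r]]] or [T [F s]]] or [T [T [F not [F r]]] and [F s]]]

E
E or T
E or T or T
T or T or T
F or T or T
r or T or T
r or F or T
r or s or T
r or s or T and F
r or s or F and F
r or s or not F and F
r or s or not r and F
r or s or not r and s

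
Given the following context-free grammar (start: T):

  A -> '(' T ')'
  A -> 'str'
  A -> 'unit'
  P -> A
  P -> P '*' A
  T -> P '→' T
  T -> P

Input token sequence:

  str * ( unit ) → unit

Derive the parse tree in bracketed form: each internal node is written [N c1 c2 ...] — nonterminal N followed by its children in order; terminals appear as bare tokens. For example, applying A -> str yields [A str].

T
P → T
P * A → T
A * A → T
str * A → T
str * ( T ) → T
str * ( P ) → T
str * ( A ) → T
str * ( unit ) → T
str * ( unit ) → P
str * ( unit ) → A
str * ( unit ) → unit

[T [P [P [A str]] * [A ( [T [P [A unit]]] )]] → [T [P [A unit]]]]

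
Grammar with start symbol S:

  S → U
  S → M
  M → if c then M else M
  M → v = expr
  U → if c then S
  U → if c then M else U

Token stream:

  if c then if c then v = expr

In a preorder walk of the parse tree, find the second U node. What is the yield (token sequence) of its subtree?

[S [U if c then [S [U if c then [S [M v = expr]]]]]]

if c then v = expr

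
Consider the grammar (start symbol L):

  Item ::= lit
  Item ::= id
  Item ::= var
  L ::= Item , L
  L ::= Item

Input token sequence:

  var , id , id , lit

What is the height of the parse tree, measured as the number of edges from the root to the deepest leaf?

[L [Item var] , [L [Item id] , [L [Item id] , [L [Item lit]]]]]

5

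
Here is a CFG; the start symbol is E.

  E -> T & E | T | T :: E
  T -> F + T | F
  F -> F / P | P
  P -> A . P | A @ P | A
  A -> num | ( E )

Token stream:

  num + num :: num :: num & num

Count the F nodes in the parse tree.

[E [T [F [P [A num]]] + [T [F [P [A num]]]]] :: [E [T [F [P [A num]]]] :: [E [T [F [P [A num]]]] & [E [T [F [P [A num]]]]]]]]

5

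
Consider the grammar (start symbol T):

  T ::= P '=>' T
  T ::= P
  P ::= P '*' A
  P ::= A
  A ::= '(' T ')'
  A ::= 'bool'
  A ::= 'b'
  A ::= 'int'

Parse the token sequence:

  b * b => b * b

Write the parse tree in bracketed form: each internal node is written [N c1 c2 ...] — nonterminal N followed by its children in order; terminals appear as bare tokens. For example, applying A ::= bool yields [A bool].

T
P => T
P * A => T
A * A => T
b * A => T
b * b => T
b * b => P
b * b => P * A
b * b => A * A
b * b => b * A
b * b => b * b

[T [P [P [A b]] * [A b]] => [T [P [P [A b]] * [A b]]]]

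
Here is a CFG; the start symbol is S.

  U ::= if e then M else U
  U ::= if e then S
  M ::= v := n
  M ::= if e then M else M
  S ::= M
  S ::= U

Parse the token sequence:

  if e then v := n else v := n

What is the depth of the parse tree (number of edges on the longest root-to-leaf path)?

[S [M if e then [M v := n] else [M v := n]]]

3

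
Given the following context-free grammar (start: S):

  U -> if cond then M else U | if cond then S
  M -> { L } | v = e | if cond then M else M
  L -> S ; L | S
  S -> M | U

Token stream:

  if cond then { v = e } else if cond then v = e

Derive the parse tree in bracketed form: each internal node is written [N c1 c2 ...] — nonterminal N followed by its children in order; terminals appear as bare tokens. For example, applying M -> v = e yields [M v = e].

S
U
if cond then M else U
if cond then { L } else U
if cond then { S } else U
if cond then { M } else U
if cond then { v = e } else U
if cond then { v = e } else if cond then S
if cond then { v = e } else if cond then M
if cond then { v = e } else if cond then v = e

[S [U if cond then [M { [L [S [M v = e]]] }] else [U if cond then [S [M v = e]]]]]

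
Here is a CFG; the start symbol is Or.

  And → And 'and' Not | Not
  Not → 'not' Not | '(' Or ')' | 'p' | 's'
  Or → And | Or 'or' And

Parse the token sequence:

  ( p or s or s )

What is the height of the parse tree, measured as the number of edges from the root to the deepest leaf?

[Or [And [Not ( [Or [Or [Or [And [Not p]]] or [And [Not s]]] or [And [Not s]]] )]]]

8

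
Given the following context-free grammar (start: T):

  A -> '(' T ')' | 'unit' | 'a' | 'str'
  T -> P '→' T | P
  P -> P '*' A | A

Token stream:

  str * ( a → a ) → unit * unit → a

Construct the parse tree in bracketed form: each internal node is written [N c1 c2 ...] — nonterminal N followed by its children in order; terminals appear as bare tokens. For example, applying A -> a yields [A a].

T
P → T
P * A → T
A * A → T
str * A → T
str * ( T ) → T
str * ( P → T ) → T
str * ( A → T ) → T
str * ( a → T ) → T
str * ( a → P ) → T
str * ( a → A ) → T
str * ( a → a ) → T
str * ( a → a ) → P → T
str * ( a → a ) → P * A → T
str * ( a → a ) → A * A → T
str * ( a → a ) → unit * A → T
str * ( a → a ) → unit * unit → T
str * ( a → a ) → unit * unit → P
str * ( a → a ) → unit * unit → A
str * ( a → a ) → unit * unit → a

[T [P [P [A str]] * [A ( [T [P [A a]] → [T [P [A a]]]] )]] → [T [P [P [A unit]] * [A unit]] → [T [P [A a]]]]]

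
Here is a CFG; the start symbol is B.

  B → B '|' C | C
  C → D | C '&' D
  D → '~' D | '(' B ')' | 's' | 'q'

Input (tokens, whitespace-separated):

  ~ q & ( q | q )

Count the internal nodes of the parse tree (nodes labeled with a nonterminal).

[B [C [C [D ~ [D q]]] & [D ( [B [B [C [D q]]] | [C [D q]]] )]]]

12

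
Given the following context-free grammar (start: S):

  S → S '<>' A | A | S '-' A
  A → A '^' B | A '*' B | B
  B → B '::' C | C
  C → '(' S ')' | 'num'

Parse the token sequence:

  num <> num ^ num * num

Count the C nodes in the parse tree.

4

[S [S [A [B [C num]]]] <> [A [A [A [B [C num]]] ^ [B [C num]]] * [B [C num]]]]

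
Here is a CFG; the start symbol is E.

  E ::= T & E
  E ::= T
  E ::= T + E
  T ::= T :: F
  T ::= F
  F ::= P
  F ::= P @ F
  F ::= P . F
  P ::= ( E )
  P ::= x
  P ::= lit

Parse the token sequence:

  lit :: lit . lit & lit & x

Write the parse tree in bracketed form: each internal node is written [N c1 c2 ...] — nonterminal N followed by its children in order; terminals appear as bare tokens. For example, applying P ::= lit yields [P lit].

E
T & E
T :: F & E
F :: F & E
P :: F & E
lit :: F & E
lit :: P . F & E
lit :: lit . F & E
lit :: lit . P & E
lit :: lit . lit & E
lit :: lit . lit & T & E
lit :: lit . lit & F & E
lit :: lit . lit & P & E
lit :: lit . lit & lit & E
lit :: lit . lit & lit & T
lit :: lit . lit & lit & F
lit :: lit . lit & lit & P
lit :: lit . lit & lit & x

[E [T [T [F [P lit]]] :: [F [P lit] . [F [P lit]]]] & [E [T [F [P lit]]] & [E [T [F [P x]]]]]]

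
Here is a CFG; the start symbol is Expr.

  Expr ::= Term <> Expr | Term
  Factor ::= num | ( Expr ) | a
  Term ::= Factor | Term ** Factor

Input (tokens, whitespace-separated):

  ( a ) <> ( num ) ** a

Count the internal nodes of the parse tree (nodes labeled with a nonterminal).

[Expr [Term [Factor ( [Expr [Term [Factor a]]] )]] <> [Expr [Term [Term [Factor ( [Expr [Term [Factor num]]] )]] ** [Factor a]]]]

14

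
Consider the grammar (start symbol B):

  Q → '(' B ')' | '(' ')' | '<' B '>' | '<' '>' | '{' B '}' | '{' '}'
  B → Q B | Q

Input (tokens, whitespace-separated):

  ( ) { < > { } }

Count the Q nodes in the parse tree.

4

[B [Q ( )] [B [Q { [B [Q < >] [B [Q { }]]] }]]]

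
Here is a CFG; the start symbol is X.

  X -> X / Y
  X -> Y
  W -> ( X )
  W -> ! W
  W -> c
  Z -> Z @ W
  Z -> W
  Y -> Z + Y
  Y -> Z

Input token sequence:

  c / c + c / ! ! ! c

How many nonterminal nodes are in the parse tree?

[X [X [X [Y [Z [W c]]]] / [Y [Z [W c]] + [Y [Z [W c]]]]] / [Y [Z [W ! [W ! [W ! [W c]]]]]]]

18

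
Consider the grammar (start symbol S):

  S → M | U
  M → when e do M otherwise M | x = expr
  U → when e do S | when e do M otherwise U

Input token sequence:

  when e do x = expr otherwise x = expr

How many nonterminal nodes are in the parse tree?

4

[S [M when e do [M x = expr] otherwise [M x = expr]]]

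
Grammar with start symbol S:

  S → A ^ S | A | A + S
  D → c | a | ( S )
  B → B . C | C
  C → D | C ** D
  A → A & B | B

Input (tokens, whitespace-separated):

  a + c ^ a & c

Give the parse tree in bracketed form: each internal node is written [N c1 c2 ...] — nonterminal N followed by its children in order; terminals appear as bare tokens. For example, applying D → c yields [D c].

S
A + S
B + S
C + S
D + S
a + S
a + A ^ S
a + B ^ S
a + C ^ S
a + D ^ S
a + c ^ S
a + c ^ A
a + c ^ A & B
a + c ^ B & B
a + c ^ C & B
a + c ^ D & B
a + c ^ a & B
a + c ^ a & C
a + c ^ a & D
a + c ^ a & c

[S [A [B [C [D a]]]] + [S [A [B [C [D c]]]] ^ [S [A [A [B [C [D a]]]] & [B [C [D c]]]]]]]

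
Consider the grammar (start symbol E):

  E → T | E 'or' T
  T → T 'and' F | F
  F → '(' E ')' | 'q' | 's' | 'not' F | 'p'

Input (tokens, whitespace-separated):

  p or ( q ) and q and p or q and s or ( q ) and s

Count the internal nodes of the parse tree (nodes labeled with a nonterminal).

26

[E [E [E [E [T [F p]]] or [T [T [T [F ( [E [T [F q]]] )]] and [F q]] and [F p]]] or [T [T [F q]] and [F s]]] or [T [T [F ( [E [T [F q]]] )]] and [F s]]]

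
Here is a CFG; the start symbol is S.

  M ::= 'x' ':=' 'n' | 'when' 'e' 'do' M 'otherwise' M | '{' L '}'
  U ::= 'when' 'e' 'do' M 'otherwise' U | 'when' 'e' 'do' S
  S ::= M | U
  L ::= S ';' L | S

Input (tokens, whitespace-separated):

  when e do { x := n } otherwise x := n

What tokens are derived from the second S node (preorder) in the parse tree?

[S [M when e do [M { [L [S [M x := n]]] }] otherwise [M x := n]]]

x := n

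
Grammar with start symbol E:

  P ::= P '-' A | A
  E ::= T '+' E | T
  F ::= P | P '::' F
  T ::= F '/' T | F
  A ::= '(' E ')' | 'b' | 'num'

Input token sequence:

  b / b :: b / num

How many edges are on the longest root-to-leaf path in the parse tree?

[E [T [F [P [A b]]] / [T [F [P [A b]] :: [F [P [A b]]]] / [T [F [P [A num]]]]]]]

7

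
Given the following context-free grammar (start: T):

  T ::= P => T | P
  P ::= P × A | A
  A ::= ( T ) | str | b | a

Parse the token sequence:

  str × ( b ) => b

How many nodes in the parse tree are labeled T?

[T [P [P [A str]] × [A ( [T [P [A b]]] )]] => [T [P [A b]]]]

3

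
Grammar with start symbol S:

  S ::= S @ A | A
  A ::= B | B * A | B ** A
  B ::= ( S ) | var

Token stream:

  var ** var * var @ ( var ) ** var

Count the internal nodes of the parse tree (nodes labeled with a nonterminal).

[S [S [A [B var] ** [A [B var] * [A [B var]]]]] @ [A [B ( [S [A [B var]]] )] ** [A [B var]]]]

15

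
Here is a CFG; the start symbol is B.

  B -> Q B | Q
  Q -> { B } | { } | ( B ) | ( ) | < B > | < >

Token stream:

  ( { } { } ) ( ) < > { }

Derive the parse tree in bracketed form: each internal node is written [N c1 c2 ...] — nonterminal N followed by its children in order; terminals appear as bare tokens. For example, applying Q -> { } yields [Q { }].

[B [Q ( [B [Q { }] [B [Q { }]]] )] [B [Q ( )] [B [Q < >] [B [Q { }]]]]]

B
Q B
( B ) B
( Q B ) B
( { } B ) B
( { } Q ) B
( { } { } ) B
( { } { } ) Q B
( { } { } ) ( ) B
( { } { } ) ( ) Q B
( { } { } ) ( ) < > B
( { } { } ) ( ) < > Q
( { } { } ) ( ) < > { }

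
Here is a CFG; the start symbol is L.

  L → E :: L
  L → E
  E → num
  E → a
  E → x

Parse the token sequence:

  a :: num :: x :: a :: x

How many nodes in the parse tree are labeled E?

[L [E a] :: [L [E num] :: [L [E x] :: [L [E a] :: [L [E x]]]]]]

5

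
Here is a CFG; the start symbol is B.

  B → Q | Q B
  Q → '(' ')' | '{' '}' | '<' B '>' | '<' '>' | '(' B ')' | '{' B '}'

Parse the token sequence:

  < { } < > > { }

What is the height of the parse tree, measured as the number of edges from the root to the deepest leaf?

[B [Q < [B [Q { }] [B [Q < >]]] >] [B [Q { }]]]

5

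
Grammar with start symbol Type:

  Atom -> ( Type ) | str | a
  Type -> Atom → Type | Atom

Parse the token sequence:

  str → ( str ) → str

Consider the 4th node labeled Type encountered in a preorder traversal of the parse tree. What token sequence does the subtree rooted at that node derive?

[Type [Atom str] → [Type [Atom ( [Type [Atom str]] )] → [Type [Atom str]]]]

str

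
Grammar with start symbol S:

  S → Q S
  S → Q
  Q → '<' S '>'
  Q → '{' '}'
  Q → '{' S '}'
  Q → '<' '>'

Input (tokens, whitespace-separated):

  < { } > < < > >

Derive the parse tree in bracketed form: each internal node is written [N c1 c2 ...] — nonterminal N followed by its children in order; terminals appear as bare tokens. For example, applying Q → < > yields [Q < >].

[S [Q < [S [Q { }]] >] [S [Q < [S [Q < >]] >]]]

S
Q S
< S > S
< Q > S
< { } > S
< { } > Q
< { } > < S >
< { } > < Q >
< { } > < < > >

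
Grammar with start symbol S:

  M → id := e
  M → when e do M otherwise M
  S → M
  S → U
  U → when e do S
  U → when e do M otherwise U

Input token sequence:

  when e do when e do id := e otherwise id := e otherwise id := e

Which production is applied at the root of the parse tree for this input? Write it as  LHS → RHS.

[S [M when e do [M when e do [M id := e] otherwise [M id := e]] otherwise [M id := e]]]

S → M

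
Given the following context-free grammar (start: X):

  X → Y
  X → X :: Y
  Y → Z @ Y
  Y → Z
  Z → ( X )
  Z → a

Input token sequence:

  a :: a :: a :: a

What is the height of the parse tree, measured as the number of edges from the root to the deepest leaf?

6

[X [X [X [X [Y [Z a]]] :: [Y [Z a]]] :: [Y [Z a]]] :: [Y [Z a]]]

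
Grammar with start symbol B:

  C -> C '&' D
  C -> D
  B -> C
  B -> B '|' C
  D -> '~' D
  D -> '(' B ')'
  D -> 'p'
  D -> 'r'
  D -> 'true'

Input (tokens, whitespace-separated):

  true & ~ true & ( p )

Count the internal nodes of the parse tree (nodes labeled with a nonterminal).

11

[B [C [C [C [D true]] & [D ~ [D true]]] & [D ( [B [C [D p]]] )]]]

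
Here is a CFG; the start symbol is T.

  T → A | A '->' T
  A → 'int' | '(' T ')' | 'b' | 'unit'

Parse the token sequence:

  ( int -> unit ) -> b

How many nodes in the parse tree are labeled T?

[T [A ( [T [A int] -> [T [A unit]]] )] -> [T [A b]]]

4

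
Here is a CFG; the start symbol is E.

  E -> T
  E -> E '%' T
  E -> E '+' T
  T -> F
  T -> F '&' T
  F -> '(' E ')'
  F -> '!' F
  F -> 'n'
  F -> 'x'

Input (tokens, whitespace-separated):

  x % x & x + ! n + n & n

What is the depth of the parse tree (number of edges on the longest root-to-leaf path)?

[E [E [E [E [T [F x]]] % [T [F x] & [T [F x]]]] + [T [F ! [F n]]]] + [T [F n] & [T [F n]]]]

6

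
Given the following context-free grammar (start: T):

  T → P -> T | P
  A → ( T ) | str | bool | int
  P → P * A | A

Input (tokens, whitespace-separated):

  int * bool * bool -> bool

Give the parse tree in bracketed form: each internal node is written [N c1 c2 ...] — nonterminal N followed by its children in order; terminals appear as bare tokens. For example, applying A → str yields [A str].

T
P -> T
P * A -> T
P * A * A -> T
A * A * A -> T
int * A * A -> T
int * bool * A -> T
int * bool * bool -> T
int * bool * bool -> P
int * bool * bool -> A
int * bool * bool -> bool

[T [P [P [P [A int]] * [A bool]] * [A bool]] -> [T [P [A bool]]]]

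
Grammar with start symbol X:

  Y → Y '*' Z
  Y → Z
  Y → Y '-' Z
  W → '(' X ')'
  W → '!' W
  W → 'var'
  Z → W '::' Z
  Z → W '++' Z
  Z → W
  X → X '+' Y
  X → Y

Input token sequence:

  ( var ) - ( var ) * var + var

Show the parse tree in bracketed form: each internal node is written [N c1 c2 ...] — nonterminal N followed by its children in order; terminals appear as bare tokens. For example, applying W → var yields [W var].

[X [X [Y [Y [Y [Z [W ( [X [Y [Z [W var]]]] )]]] - [Z [W ( [X [Y [Z [W var]]]] )]]] * [Z [W var]]]] + [Y [Z [W var]]]]

X
X + Y
Y + Y
Y * Z + Y
Y - Z * Z + Y
Z - Z * Z + Y
W - Z * Z + Y
( X ) - Z * Z + Y
( Y ) - Z * Z + Y
( Z ) - Z * Z + Y
( W ) - Z * Z + Y
( var ) - Z * Z + Y
( var ) - W * Z + Y
( var ) - ( X ) * Z + Y
( var ) - ( Y ) * Z + Y
( var ) - ( Z ) * Z + Y
( var ) - ( W ) * Z + Y
( var ) - ( var ) * Z + Y
( var ) - ( var ) * W + Y
( var ) - ( var ) * var + Y
( var ) - ( var ) * var + Z
( var ) - ( var ) * var + W
( var ) - ( var ) * var + var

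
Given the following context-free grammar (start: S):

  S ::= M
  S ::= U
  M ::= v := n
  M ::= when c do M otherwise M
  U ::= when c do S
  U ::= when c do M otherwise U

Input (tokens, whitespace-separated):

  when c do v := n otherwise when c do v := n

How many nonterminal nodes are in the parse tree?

[S [U when c do [M v := n] otherwise [U when c do [S [M v := n]]]]]

6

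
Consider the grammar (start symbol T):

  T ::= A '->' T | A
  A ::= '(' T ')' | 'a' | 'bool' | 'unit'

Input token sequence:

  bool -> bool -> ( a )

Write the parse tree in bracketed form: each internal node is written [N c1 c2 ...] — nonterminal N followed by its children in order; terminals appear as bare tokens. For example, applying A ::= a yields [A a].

[T [A bool] -> [T [A bool] -> [T [A ( [T [A a]] )]]]]

T
A -> T
bool -> T
bool -> A -> T
bool -> bool -> T
bool -> bool -> A
bool -> bool -> ( T )
bool -> bool -> ( A )
bool -> bool -> ( a )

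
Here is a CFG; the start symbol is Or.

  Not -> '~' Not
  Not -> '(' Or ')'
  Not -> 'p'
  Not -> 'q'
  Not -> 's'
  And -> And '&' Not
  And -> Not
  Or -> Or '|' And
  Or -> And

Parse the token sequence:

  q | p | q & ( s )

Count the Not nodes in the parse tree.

[Or [Or [Or [And [Not q]]] | [And [Not p]]] | [And [And [Not q]] & [Not ( [Or [And [Not s]]] )]]]

5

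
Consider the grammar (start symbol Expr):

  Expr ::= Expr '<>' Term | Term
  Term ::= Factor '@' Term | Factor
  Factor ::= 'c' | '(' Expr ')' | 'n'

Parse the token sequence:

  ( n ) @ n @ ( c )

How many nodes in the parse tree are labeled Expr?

[Expr [Term [Factor ( [Expr [Term [Factor n]]] )] @ [Term [Factor n] @ [Term [Factor ( [Expr [Term [Factor c]]] )]]]]]

3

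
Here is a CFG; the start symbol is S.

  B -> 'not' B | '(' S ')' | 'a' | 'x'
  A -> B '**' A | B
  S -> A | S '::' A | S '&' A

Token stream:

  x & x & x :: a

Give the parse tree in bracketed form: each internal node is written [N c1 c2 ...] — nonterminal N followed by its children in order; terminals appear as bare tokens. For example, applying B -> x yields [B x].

S
S :: A
S & A :: A
S & A & A :: A
A & A & A :: A
B & A & A :: A
x & A & A :: A
x & B & A :: A
x & x & A :: A
x & x & B :: A
x & x & x :: A
x & x & x :: B
x & x & x :: a

[S [S [S [S [A [B x]]] & [A [B x]]] & [A [B x]]] :: [A [B a]]]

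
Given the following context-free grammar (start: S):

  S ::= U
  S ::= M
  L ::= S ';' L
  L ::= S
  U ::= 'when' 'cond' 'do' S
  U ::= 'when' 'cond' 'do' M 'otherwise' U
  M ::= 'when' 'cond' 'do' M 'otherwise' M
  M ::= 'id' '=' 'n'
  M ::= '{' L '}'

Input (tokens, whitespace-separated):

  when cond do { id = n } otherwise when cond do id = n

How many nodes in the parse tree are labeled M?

3

[S [U when cond do [M { [L [S [M id = n]]] }] otherwise [U when cond do [S [M id = n]]]]]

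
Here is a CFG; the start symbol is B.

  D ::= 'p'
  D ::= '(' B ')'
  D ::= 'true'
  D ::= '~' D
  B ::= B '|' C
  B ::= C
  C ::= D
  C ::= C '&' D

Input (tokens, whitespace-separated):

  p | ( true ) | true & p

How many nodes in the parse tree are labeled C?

[B [B [B [C [D p]]] | [C [D ( [B [C [D true]]] )]]] | [C [C [D true]] & [D p]]]

5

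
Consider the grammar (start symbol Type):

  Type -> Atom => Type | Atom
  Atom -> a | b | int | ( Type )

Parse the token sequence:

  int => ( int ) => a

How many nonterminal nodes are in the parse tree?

[Type [Atom int] => [Type [Atom ( [Type [Atom int]] )] => [Type [Atom a]]]]

8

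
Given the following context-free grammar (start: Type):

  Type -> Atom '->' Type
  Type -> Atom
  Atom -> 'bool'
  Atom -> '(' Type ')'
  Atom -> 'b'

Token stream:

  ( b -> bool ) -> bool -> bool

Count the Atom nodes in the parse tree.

[Type [Atom ( [Type [Atom b] -> [Type [Atom bool]]] )] -> [Type [Atom bool] -> [Type [Atom bool]]]]

5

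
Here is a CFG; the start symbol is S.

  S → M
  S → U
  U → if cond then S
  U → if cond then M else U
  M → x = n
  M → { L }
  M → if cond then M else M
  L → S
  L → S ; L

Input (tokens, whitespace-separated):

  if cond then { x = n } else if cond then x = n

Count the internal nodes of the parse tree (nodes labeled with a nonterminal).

[S [U if cond then [M { [L [S [M x = n]]] }] else [U if cond then [S [M x = n]]]]]

9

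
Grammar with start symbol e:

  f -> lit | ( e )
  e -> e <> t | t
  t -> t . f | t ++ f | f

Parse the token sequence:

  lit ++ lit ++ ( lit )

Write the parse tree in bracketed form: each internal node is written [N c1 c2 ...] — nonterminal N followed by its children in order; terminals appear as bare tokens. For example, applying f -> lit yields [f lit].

e
t
t ++ f
t ++ f ++ f
f ++ f ++ f
lit ++ f ++ f
lit ++ lit ++ f
lit ++ lit ++ ( e )
lit ++ lit ++ ( t )
lit ++ lit ++ ( f )
lit ++ lit ++ ( lit )

[e [t [t [t [f lit]] ++ [f lit]] ++ [f ( [e [t [f lit]]] )]]]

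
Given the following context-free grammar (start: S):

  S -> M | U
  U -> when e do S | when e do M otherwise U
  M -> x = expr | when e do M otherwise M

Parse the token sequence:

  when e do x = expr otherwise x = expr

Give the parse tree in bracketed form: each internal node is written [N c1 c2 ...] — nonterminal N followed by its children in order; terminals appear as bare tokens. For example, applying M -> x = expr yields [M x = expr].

S
M
when e do M otherwise M
when e do x = expr otherwise M
when e do x = expr otherwise x = expr

[S [M when e do [M x = expr] otherwise [M x = expr]]]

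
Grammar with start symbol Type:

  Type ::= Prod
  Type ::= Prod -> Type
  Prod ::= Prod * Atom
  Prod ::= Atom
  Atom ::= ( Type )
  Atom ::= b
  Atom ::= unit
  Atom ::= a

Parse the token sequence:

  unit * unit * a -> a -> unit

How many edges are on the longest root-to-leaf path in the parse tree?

5

[Type [Prod [Prod [Prod [Atom unit]] * [Atom unit]] * [Atom a]] -> [Type [Prod [Atom a]] -> [Type [Prod [Atom unit]]]]]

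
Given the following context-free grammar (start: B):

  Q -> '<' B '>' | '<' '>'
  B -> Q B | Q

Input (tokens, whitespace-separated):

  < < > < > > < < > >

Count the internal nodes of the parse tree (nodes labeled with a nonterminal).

10

[B [Q < [B [Q < >] [B [Q < >]]] >] [B [Q < [B [Q < >]] >]]]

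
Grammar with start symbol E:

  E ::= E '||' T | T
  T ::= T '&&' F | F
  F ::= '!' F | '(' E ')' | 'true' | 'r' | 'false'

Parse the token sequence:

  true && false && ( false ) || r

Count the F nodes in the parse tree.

[E [E [T [T [T [F true]] && [F false]] && [F ( [E [T [F false]]] )]]] || [T [F r]]]

5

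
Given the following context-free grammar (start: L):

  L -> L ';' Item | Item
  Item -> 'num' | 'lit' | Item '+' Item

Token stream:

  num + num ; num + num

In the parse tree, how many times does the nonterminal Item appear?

[L [L [Item [Item num] + [Item num]]] ; [Item [Item num] + [Item num]]]

6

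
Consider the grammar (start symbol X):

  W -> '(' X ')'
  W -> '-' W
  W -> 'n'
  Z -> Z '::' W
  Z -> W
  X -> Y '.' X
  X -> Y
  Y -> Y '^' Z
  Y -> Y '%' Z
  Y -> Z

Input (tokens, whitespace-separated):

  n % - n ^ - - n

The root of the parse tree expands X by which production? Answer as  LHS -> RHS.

[X [Y [Y [Y [Z [W n]]] % [Z [W - [W n]]]] ^ [Z [W - [W - [W n]]]]]]

X -> Y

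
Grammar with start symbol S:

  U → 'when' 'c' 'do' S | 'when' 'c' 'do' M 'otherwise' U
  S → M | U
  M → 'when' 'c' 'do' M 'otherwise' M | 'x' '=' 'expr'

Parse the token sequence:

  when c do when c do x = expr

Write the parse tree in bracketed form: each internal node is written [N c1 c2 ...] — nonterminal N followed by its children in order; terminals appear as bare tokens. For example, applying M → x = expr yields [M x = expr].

S
U
when c do S
when c do U
when c do when c do S
when c do when c do M
when c do when c do x = expr

[S [U when c do [S [U when c do [S [M x = expr]]]]]]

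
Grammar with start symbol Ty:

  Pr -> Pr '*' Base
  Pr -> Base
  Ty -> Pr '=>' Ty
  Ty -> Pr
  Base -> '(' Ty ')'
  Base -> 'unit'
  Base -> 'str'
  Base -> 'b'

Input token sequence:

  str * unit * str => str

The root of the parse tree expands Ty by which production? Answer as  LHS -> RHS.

[Ty [Pr [Pr [Pr [Base str]] * [Base unit]] * [Base str]] => [Ty [Pr [Base str]]]]

Ty -> Pr '=>' Ty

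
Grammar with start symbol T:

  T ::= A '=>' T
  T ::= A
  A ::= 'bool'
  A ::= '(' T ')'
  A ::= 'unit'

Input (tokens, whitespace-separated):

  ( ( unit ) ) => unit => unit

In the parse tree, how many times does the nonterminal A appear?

[T [A ( [T [A ( [T [A unit]] )]] )] => [T [A unit] => [T [A unit]]]]

5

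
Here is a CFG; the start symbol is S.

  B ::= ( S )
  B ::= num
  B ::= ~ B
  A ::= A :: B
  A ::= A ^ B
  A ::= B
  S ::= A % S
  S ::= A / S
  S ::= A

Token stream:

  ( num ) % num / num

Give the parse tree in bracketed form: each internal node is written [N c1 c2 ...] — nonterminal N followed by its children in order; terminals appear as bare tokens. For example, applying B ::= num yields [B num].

S
A % S
B % S
( S ) % S
( A ) % S
( B ) % S
( num ) % S
( num ) % A / S
( num ) % B / S
( num ) % num / S
( num ) % num / A
( num ) % num / B
( num ) % num / num

[S [A [B ( [S [A [B num]]] )]] % [S [A [B num]] / [S [A [B num]]]]]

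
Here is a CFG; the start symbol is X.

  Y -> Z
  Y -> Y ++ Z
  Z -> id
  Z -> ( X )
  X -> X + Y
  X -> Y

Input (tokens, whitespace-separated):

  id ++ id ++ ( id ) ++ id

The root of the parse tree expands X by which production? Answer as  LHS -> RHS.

[X [Y [Y [Y [Y [Z id]] ++ [Z id]] ++ [Z ( [X [Y [Z id]]] )]] ++ [Z id]]]

X -> Y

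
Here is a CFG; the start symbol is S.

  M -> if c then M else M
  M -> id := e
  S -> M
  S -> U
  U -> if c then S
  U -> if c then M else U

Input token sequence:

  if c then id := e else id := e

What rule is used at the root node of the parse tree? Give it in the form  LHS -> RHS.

[S [M if c then [M id := e] else [M id := e]]]

S -> M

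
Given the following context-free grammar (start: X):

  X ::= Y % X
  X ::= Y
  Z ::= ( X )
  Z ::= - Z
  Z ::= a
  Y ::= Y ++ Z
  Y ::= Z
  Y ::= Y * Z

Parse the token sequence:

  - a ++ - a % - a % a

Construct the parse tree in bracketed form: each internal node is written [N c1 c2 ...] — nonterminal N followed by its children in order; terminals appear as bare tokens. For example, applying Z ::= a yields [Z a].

[X [Y [Y [Z - [Z a]]] ++ [Z - [Z a]]] % [X [Y [Z - [Z a]]] % [X [Y [Z a]]]]]

X
Y % X
Y ++ Z % X
Z ++ Z % X
- Z ++ Z % X
- a ++ Z % X
- a ++ - Z % X
- a ++ - a % X
- a ++ - a % Y % X
- a ++ - a % Z % X
- a ++ - a % - Z % X
- a ++ - a % - a % X
- a ++ - a % - a % Y
- a ++ - a % - a % Z
- a ++ - a % - a % a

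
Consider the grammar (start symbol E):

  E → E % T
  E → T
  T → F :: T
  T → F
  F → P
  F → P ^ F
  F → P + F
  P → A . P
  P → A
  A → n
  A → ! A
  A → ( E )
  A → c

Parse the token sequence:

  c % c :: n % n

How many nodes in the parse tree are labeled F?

[E [E [E [T [F [P [A c]]]]] % [T [F [P [A c]]] :: [T [F [P [A n]]]]]] % [T [F [P [A n]]]]]

4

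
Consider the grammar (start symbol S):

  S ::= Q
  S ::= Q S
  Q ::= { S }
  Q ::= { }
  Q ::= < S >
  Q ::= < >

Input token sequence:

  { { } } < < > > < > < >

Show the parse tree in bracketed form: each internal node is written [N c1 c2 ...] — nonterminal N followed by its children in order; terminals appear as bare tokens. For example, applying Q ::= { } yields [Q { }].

[S [Q { [S [Q { }]] }] [S [Q < [S [Q < >]] >] [S [Q < >] [S [Q < >]]]]]

S
Q S
{ S } S
{ Q } S
{ { } } S
{ { } } Q S
{ { } } < S > S
{ { } } < Q > S
{ { } } < < > > S
{ { } } < < > > Q S
{ { } } < < > > < > S
{ { } } < < > > < > Q
{ { } } < < > > < > < >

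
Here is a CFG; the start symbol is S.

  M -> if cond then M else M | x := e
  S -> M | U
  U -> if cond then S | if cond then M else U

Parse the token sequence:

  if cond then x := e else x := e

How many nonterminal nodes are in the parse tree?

[S [M if cond then [M x := e] else [M x := e]]]

4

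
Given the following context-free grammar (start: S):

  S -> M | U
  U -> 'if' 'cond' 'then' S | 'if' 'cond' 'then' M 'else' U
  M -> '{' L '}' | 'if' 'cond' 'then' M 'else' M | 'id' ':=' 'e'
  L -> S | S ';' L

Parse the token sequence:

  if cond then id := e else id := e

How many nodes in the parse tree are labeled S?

1

[S [M if cond then [M id := e] else [M id := e]]]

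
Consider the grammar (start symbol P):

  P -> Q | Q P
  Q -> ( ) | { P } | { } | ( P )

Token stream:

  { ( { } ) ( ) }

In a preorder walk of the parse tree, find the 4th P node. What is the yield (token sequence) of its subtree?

( )

[P [Q { [P [Q ( [P [Q { }]] )] [P [Q ( )]]] }]]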